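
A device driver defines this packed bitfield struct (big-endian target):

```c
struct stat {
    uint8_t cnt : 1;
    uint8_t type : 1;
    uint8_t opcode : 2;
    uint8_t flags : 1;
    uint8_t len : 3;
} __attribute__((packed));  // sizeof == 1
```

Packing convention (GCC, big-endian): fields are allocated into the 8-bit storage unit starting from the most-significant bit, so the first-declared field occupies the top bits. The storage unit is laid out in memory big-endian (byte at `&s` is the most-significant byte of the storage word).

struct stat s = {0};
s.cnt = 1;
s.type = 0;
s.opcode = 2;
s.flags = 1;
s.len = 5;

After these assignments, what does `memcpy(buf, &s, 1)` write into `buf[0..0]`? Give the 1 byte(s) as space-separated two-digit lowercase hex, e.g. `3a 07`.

ad

cnt:1 = 1 → 0x1 << 7 → word 0x80
type:1 = 0 → 0x0 << 6 → word 0x80
opcode:2 = 2 → 0x2 << 4 → word 0xa0
flags:1 = 1 → 0x1 << 3 → word 0xa8
len:3 = 5 → 0x5 << 0 → word 0xad
word = 0xad → big-endian bytes:
  [0]=0xad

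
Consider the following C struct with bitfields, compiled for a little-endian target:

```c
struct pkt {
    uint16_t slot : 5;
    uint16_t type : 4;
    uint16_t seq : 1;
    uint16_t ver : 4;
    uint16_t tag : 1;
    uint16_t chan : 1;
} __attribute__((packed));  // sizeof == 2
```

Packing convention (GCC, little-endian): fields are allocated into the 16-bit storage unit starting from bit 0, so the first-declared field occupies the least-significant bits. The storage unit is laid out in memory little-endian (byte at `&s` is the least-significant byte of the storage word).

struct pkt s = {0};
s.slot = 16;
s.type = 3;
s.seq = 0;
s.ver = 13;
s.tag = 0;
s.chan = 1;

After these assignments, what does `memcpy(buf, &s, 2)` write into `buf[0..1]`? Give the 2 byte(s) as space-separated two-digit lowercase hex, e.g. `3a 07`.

70 b4

[0+:5] slot=16 & 0x1f = 0x10; word=0x0010
[5+:4] type=3 & 0xf = 0x3; word=0x0070
[9+:1] seq=0 & 0x1 = 0x0; word=0x0070
[10+:4] ver=13 & 0xf = 0xd; word=0x3470
[14+:1] tag=0 & 0x1 = 0x0; word=0x3470
[15+:1] chan=1 & 0x1 = 0x1; word=0xb470
word = 0xb470 → little-endian bytes:
  [0]=0x70  [1]=0xb4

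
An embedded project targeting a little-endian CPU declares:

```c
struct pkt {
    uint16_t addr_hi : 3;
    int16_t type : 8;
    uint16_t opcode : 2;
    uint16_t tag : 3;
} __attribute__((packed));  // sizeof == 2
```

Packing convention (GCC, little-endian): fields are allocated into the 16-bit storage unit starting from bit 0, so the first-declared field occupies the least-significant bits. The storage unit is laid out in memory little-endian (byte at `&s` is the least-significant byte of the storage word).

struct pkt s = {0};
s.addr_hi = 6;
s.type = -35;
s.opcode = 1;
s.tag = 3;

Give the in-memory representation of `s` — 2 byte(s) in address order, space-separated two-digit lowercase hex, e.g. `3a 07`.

ee 6e

[0+:3] addr_hi=6 & 0x7 = 0x6; word=0x0006
[3+:8] type=-35 & 0xff = 0xdd; word=0x06ee
[11+:2] opcode=1 & 0x3 = 0x1; word=0x0eee
[13+:3] tag=3 & 0x7 = 0x3; word=0x6eee
word = 0x6eee → little-endian bytes:
  [0]=0xee  [1]=0x6e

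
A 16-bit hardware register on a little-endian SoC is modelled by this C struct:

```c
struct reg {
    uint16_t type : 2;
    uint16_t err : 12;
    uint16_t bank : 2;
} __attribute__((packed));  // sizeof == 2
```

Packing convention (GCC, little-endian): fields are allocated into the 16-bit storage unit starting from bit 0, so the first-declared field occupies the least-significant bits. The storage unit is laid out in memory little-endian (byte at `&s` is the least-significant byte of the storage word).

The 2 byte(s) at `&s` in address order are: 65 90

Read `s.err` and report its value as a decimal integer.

[0]=0x65 [1]=0x90 (little-endian) → word 0x9065
type:2 @ bit 0 → (0x9065>>0)&0x3 = 0x1
err:12 @ bit 2 → (0x9065>>2)&0xfff = 0x419  ←
bank:2 @ bit 14 → (0x9065>>14)&0x3 = 0x2

1049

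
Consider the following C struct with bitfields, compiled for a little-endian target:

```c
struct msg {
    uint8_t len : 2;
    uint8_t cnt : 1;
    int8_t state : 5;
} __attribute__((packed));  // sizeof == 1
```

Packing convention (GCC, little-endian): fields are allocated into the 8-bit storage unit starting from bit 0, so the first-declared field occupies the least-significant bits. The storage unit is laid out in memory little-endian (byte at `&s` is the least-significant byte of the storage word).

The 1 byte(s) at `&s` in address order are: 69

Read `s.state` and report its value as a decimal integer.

[0]=0x69 (little-endian) → word 0x69
len [0+:2] = (word>>0) & 0x3 = 1
cnt [2+:1] = (word>>2) & 0x1 = 0
state [3+:5] = (word>>3) & 0x1f = 13  ←
state signed 5b, MSB=0: value = 13

13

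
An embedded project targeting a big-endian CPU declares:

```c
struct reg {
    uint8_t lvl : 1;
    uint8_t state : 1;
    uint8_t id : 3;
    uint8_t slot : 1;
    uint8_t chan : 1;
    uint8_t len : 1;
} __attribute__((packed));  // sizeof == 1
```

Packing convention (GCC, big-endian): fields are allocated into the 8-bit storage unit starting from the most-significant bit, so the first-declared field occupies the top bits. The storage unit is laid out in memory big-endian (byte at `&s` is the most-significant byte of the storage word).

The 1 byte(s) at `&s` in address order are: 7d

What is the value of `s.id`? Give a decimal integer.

7

[0]=0x7d (big-endian) → word 0x7d
lvl [7+:1] = (word>>7) & 0x1 = 0
state [6+:1] = (word>>6) & 0x1 = 1
id [3+:3] = (word>>3) & 0x7 = 7  ←
slot [2+:1] = (word>>2) & 0x1 = 1
chan [1+:1] = (word>>1) & 0x1 = 0
len [0+:1] = (word>>0) & 0x1 = 1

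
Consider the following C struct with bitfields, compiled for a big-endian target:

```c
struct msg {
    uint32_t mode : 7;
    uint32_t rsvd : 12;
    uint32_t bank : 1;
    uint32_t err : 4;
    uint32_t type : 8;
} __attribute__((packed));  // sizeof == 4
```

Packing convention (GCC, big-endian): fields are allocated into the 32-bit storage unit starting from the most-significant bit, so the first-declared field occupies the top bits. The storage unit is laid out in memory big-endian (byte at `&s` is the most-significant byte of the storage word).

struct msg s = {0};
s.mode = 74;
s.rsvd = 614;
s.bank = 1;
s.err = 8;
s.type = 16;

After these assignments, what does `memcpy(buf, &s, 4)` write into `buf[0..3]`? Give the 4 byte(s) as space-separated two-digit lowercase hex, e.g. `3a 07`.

[25+:7] mode=74 & 0x7f = 0x4a; word=0x94000000
[13+:12] rsvd=614 & 0xfff = 0x266; word=0x944cc000
[12+:1] bank=1 & 0x1 = 0x1; word=0x944cd000
[8+:4] err=8 & 0xf = 0x8; word=0x944cd800
[0+:8] type=16 & 0xff = 0x10; word=0x944cd810
word = 0x944cd810 → big-endian bytes:
  [0]=0x94  [1]=0x4c  [2]=0xd8  [3]=0x10

94 4c d8 10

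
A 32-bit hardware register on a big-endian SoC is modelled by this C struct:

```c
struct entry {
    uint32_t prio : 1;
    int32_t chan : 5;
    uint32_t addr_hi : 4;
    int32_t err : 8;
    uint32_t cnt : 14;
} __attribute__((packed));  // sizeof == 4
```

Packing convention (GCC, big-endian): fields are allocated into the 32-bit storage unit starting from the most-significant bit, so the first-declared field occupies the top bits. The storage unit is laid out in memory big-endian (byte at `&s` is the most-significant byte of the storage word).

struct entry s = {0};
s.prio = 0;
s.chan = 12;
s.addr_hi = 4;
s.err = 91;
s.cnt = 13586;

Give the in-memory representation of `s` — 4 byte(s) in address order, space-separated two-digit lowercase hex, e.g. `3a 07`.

31 16 f5 12

prio:1 = 0 → 0x0 << 31 → word 0x00000000
chan:5 = 12 → 0xc << 26 → word 0x30000000
addr_hi:4 = 4 → 0x4 << 22 → word 0x31000000
err:8 = 91 → 0x5b << 14 → word 0x3116c000
cnt:14 = 13586 → 0x3512 << 0 → word 0x3116f512
word = 0x3116f512 → big-endian bytes:
  [0]=0x31  [1]=0x16  [2]=0xf5  [3]=0x12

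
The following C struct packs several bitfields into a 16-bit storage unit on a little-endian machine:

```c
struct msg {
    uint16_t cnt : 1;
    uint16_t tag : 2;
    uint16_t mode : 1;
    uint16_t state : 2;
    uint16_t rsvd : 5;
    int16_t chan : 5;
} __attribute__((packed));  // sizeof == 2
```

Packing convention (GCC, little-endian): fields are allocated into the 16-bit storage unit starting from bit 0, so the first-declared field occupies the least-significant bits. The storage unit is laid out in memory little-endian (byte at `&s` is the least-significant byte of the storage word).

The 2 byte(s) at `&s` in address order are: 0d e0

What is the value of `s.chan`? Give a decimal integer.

[0]=0x0d [1]=0xe0 (little-endian) → word 0xe00d
cnt:1 @ bit 0 → (0xe00d>>0)&0x1 = 0x1
tag:2 @ bit 1 → (0xe00d>>1)&0x3 = 0x2
mode:1 @ bit 3 → (0xe00d>>3)&0x1 = 0x1
state:2 @ bit 4 → (0xe00d>>4)&0x3 = 0x0
rsvd:5 @ bit 6 → (0xe00d>>6)&0x1f = 0x0
chan:5 @ bit 11 → (0xe00d>>11)&0x1f = 0x1c  ←
chan signed 5b, MSB=1: 28 - 32 = -4

-4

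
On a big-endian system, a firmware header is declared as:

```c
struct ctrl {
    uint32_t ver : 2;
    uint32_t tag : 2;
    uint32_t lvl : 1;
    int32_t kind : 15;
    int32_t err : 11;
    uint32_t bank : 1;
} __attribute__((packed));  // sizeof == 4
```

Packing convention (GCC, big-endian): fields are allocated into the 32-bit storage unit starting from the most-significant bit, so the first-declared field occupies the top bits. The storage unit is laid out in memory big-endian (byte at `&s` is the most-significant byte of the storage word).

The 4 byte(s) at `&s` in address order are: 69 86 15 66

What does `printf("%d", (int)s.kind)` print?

6241

[0]=0x69 [1]=0x86 [2]=0x15 [3]=0x66 (big-endian) → word 0x69861566
ver:2 @ bit 30 → (0x69861566>>30)&0x3 = 0x1
tag:2 @ bit 28 → (0x69861566>>28)&0x3 = 0x2
lvl:1 @ bit 27 → (0x69861566>>27)&0x1 = 0x1
kind:15 @ bit 12 → (0x69861566>>12)&0x7fff = 0x1861  ←
err:11 @ bit 1 → (0x69861566>>1)&0x7ff = 0x2b3
bank:1 @ bit 0 → (0x69861566>>0)&0x1 = 0x0
kind signed 15b, MSB=0: value = 6241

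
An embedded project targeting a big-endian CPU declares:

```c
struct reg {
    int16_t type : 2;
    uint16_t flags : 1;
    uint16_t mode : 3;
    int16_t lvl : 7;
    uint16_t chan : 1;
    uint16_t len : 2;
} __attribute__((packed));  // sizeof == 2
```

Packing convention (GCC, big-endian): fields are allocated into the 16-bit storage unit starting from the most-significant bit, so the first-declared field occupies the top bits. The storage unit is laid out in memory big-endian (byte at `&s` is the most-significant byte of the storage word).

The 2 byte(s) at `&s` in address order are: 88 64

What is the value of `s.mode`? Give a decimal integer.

[0]=0x88 [1]=0x64 (big-endian) → word 0x8864
type [14+:2] = (word>>14) & 0x3 = 2
flags [13+:1] = (word>>13) & 0x1 = 0
mode [10+:3] = (word>>10) & 0x7 = 2  ←
lvl [3+:7] = (word>>3) & 0x7f = 12
chan [2+:1] = (word>>2) & 0x1 = 1
len [0+:2] = (word>>0) & 0x3 = 0

2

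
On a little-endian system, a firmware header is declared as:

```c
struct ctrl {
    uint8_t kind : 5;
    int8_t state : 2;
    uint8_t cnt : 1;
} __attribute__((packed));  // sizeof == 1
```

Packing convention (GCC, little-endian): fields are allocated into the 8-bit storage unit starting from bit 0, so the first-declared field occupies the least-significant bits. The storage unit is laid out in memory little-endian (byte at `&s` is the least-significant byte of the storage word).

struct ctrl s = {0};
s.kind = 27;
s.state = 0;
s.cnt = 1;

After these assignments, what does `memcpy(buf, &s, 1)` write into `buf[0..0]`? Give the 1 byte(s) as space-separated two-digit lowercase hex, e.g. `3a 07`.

kind:5 = 27 → 0x1b << 0 → word 0x1b
state:2 = 0 → 0x0 << 5 → word 0x1b
cnt:1 = 1 → 0x1 << 7 → word 0x9b
word = 0x9b → little-endian bytes:
  [0]=0x9b

9b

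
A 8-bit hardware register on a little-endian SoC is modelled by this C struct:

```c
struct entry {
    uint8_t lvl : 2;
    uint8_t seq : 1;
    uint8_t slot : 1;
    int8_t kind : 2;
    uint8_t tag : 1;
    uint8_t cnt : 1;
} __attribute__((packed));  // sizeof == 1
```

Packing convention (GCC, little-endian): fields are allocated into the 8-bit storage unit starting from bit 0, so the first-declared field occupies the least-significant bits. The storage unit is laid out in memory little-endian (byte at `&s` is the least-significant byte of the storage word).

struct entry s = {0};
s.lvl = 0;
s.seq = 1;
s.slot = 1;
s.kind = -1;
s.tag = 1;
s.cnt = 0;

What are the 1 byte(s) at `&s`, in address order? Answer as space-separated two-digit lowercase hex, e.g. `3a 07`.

7c

lvl (2b) val=0 bits=0x0 at bit 0: 0x00
seq (1b) val=1 bits=0x1 at bit 2: 0x04
slot (1b) val=1 bits=0x1 at bit 3: 0x0c
kind (2b) val=-1 bits=0x3 at bit 4: 0x3c
tag (1b) val=1 bits=0x1 at bit 6: 0x7c
cnt (1b) val=0 bits=0x0 at bit 7: 0x7c
word = 0x7c → little-endian bytes:
  [0]=0x7c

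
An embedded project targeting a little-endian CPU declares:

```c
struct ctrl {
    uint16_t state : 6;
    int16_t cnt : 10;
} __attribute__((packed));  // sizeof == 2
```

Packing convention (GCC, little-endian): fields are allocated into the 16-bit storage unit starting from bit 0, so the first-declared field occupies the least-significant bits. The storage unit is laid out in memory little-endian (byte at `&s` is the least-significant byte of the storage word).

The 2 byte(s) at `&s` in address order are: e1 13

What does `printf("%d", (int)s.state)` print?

33

[0]=0xe1 [1]=0x13 (little-endian) → word 0x13e1
state [0+:6] = (word>>0) & 0x3f = 33  ←
cnt [6+:10] = (word>>6) & 0x3ff = 79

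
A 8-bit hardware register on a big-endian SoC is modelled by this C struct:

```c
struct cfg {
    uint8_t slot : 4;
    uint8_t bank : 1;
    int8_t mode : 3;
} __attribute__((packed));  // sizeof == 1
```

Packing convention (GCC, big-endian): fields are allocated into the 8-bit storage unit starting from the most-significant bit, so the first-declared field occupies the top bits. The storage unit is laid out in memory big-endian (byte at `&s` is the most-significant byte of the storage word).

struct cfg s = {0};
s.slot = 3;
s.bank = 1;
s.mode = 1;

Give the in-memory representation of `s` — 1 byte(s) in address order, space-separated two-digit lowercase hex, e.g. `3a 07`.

39

slot (4b) val=3 bits=0x3 at bit 4: 0x30
bank (1b) val=1 bits=0x1 at bit 3: 0x38
mode (3b) val=1 bits=0x1 at bit 0: 0x39
word = 0x39 → big-endian bytes:
  [0]=0x39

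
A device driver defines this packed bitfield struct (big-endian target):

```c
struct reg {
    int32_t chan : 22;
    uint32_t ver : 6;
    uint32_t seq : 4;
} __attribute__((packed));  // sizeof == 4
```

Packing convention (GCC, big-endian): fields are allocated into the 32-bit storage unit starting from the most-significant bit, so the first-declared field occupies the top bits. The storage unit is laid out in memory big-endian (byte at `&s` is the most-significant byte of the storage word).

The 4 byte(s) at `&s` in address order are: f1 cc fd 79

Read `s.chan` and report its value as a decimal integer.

[0]=0xf1 [1]=0xcc [2]=0xfd [3]=0x79 (big-endian) → word 0xf1ccfd79
chan:22 @ bit 10 → (0xf1ccfd79>>10)&0x3fffff = 0x3c733f  ←
ver:6 @ bit 4 → (0xf1ccfd79>>4)&0x3f = 0x17
seq:4 @ bit 0 → (0xf1ccfd79>>0)&0xf = 0x9
chan signed 22b, MSB=1: 3961663 - 4194304 = -232641

-232641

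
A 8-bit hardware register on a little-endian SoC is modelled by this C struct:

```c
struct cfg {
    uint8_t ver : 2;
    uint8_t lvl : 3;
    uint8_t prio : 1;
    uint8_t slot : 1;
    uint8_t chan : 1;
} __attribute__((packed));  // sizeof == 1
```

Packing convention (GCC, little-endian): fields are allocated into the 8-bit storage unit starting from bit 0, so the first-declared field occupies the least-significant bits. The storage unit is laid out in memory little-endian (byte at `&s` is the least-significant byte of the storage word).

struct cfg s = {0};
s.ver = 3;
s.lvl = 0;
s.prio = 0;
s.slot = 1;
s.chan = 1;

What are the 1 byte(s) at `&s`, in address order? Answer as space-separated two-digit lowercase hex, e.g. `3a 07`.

c3

ver (2b) val=3 bits=0x3 at bit 0: 0x03
lvl (3b) val=0 bits=0x0 at bit 2: 0x03
prio (1b) val=0 bits=0x0 at bit 5: 0x03
slot (1b) val=1 bits=0x1 at bit 6: 0x43
chan (1b) val=1 bits=0x1 at bit 7: 0xc3
word = 0xc3 → little-endian bytes:
  [0]=0xc3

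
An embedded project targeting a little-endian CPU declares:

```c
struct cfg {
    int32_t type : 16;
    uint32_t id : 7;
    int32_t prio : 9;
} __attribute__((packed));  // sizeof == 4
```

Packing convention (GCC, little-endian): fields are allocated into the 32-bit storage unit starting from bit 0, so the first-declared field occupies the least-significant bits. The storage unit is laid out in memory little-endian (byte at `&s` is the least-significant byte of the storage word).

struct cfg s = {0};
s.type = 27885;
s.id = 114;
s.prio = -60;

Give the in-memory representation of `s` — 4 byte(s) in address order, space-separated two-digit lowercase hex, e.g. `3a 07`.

type:16 = 27885 → 0x6ced << 0 → word 0x00006ced
id:7 = 114 → 0x72 << 16 → word 0x00726ced
prio:9 = -60 → 0x1c4 << 23 → word 0xe2726ced
word = 0xe2726ced → little-endian bytes:
  [0]=0xed  [1]=0x6c  [2]=0x72  [3]=0xe2

ed 6c 72 e2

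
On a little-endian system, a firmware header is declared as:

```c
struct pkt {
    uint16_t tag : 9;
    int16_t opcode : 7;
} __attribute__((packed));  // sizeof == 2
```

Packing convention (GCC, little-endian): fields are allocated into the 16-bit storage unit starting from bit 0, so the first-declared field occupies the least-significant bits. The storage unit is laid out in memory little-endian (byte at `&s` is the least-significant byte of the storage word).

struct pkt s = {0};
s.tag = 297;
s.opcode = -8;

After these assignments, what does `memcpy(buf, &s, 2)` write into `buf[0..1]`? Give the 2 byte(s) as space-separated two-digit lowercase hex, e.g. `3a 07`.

[0+:9] tag=297 & 0x1ff = 0x129; word=0x0129
[9+:7] opcode=-8 & 0x7f = 0x78; word=0xf129
word = 0xf129 → little-endian bytes:
  [0]=0x29  [1]=0xf1

29 f1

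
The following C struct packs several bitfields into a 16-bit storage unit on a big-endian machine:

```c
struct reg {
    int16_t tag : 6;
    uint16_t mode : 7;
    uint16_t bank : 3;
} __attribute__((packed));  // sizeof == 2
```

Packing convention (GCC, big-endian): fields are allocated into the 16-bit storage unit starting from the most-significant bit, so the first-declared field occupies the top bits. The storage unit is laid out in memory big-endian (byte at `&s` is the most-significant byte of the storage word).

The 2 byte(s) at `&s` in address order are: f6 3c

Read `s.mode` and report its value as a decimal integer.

71

[0]=0xf6 [1]=0x3c (big-endian) → word 0xf63c
tag [10+:6] = (word>>10) & 0x3f = 61
mode [3+:7] = (word>>3) & 0x7f = 71  ←
bank [0+:3] = (word>>0) & 0x7 = 4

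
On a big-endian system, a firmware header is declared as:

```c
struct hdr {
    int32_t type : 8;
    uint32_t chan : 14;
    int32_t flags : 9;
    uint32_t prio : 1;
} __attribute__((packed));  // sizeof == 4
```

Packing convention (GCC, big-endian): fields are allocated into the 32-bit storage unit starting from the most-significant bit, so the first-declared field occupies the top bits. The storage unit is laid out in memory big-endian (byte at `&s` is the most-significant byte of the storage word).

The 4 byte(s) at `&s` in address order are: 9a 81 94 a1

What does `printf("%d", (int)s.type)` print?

-102

[0]=0x9a [1]=0x81 [2]=0x94 [3]=0xa1 (big-endian) → word 0x9a8194a1
type:8 @ bit 24 → (0x9a8194a1>>24)&0xff = 0x9a  ←
chan:14 @ bit 10 → (0x9a8194a1>>10)&0x3fff = 0x2065
flags:9 @ bit 1 → (0x9a8194a1>>1)&0x1ff = 0x50
prio:1 @ bit 0 → (0x9a8194a1>>0)&0x1 = 0x1
type signed 8b, MSB=1: 154 - 256 = -102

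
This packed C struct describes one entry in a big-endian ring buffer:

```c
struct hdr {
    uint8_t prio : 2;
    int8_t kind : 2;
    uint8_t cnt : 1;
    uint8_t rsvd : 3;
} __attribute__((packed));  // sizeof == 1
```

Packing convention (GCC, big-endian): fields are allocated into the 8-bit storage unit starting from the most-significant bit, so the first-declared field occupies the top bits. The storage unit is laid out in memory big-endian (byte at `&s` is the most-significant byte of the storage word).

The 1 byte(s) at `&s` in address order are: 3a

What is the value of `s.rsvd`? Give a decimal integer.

[0]=0x3a (big-endian) → word 0x3a
prio [6+:2] = (word>>6) & 0x3 = 0
kind [4+:2] = (word>>4) & 0x3 = 3
cnt [3+:1] = (word>>3) & 0x1 = 1
rsvd [0+:3] = (word>>0) & 0x7 = 2  ←

2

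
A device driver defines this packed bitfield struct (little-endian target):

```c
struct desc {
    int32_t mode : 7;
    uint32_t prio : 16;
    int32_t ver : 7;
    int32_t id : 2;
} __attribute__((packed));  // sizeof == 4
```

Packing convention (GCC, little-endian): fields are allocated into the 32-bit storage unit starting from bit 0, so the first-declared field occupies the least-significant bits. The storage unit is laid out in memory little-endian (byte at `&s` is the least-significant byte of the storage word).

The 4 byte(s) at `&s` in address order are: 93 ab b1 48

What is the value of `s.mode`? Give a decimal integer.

19

[0]=0x93 [1]=0xab [2]=0xb1 [3]=0x48 (little-endian) → word 0x48b1ab93
mode:7 @ bit 0 → (0x48b1ab93>>0)&0x7f = 0x13  ←
prio:16 @ bit 7 → (0x48b1ab93>>7)&0xffff = 0x6357
ver:7 @ bit 23 → (0x48b1ab93>>23)&0x7f = 0x11
id:2 @ bit 30 → (0x48b1ab93>>30)&0x3 = 0x1
mode signed 7b, MSB=0: value = 19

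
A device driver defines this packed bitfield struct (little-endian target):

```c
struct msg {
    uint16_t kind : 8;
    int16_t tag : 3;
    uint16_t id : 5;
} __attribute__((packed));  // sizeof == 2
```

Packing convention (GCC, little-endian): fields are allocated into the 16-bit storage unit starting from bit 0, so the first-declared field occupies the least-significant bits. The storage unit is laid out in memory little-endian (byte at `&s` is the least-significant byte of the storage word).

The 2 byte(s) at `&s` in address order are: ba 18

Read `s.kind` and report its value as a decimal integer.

186

[0]=0xba [1]=0x18 (little-endian) → word 0x18ba
kind [0+:8] = (word>>0) & 0xff = 186  ←
tag [8+:3] = (word>>8) & 0x7 = 0
id [11+:5] = (word>>11) & 0x1f = 3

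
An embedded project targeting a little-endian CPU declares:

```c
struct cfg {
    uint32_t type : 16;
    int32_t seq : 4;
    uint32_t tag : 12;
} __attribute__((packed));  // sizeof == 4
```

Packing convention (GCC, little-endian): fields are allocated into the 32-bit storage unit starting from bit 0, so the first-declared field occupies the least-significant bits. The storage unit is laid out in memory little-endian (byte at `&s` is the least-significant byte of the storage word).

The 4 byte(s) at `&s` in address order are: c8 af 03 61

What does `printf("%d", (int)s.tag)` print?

[0]=0xc8 [1]=0xaf [2]=0x03 [3]=0x61 (little-endian) → word 0x6103afc8
type [0+:16] = (word>>0) & 0xffff = 45000
seq [16+:4] = (word>>16) & 0xf = 3
tag [20+:12] = (word>>20) & 0xfff = 1552  ←

1552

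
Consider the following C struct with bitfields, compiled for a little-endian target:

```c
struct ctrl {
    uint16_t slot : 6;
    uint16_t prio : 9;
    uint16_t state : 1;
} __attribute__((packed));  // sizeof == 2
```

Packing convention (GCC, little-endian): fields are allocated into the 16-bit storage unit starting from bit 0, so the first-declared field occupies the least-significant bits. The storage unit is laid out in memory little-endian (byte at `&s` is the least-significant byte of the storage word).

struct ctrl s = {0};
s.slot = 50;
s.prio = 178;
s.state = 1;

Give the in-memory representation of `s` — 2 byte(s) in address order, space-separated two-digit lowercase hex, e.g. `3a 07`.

b2 ac

[0+:6] slot=50 & 0x3f = 0x32; word=0x0032
[6+:9] prio=178 & 0x1ff = 0xb2; word=0x2cb2
[15+:1] state=1 & 0x1 = 0x1; word=0xacb2
word = 0xacb2 → little-endian bytes:
  [0]=0xb2  [1]=0xac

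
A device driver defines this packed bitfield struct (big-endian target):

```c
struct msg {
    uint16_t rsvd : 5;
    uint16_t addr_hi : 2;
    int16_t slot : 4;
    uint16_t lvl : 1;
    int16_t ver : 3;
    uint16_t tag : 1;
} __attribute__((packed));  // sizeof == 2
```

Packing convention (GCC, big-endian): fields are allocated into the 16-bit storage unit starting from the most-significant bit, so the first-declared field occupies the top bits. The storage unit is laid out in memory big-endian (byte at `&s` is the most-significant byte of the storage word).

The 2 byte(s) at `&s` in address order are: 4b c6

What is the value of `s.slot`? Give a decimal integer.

-2

[0]=0x4b [1]=0xc6 (big-endian) → word 0x4bc6
rsvd [11+:5] = (word>>11) & 0x1f = 9
addr_hi [9+:2] = (word>>9) & 0x3 = 1
slot [5+:4] = (word>>5) & 0xf = 14  ←
lvl [4+:1] = (word>>4) & 0x1 = 0
ver [1+:3] = (word>>1) & 0x7 = 3
tag [0+:1] = (word>>0) & 0x1 = 0
slot signed 4b, MSB=1: 14 - 16 = -2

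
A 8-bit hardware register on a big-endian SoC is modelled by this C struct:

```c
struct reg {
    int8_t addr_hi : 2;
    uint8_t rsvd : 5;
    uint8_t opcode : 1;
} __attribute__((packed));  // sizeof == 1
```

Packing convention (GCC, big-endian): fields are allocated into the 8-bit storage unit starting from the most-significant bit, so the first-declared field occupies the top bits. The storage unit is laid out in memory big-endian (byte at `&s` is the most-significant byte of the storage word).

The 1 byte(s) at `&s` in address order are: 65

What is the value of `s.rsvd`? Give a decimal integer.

18

[0]=0x65 (big-endian) → word 0x65
addr_hi [6+:2] = (word>>6) & 0x3 = 1
rsvd [1+:5] = (word>>1) & 0x1f = 18  ←
opcode [0+:1] = (word>>0) & 0x1 = 1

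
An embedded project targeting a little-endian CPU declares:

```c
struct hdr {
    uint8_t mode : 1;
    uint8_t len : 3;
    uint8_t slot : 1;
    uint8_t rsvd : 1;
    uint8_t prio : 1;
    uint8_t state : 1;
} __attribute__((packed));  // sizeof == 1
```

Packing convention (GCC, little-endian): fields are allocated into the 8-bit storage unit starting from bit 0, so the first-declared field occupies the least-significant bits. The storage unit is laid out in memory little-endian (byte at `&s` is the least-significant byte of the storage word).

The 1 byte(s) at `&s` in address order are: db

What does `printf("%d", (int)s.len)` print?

5

[0]=0xdb (little-endian) → word 0xdb
mode [0+:1] = (word>>0) & 0x1 = 1
len [1+:3] = (word>>1) & 0x7 = 5  ←
slot [4+:1] = (word>>4) & 0x1 = 1
rsvd [5+:1] = (word>>5) & 0x1 = 0
prio [6+:1] = (word>>6) & 0x1 = 1
state [7+:1] = (word>>7) & 0x1 = 1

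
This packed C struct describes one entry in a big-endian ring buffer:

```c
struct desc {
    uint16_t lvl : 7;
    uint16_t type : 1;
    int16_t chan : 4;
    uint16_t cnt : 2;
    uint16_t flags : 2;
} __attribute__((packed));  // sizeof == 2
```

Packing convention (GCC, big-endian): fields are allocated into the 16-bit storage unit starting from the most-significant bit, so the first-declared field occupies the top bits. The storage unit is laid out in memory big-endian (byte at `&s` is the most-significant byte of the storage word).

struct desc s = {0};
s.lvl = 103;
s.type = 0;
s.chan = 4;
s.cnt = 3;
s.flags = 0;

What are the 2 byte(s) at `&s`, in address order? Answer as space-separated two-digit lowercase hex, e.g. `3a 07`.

lvl (7b) val=103 bits=0x67 at bit 9: 0xce00
type (1b) val=0 bits=0x0 at bit 8: 0xce00
chan (4b) val=4 bits=0x4 at bit 4: 0xce40
cnt (2b) val=3 bits=0x3 at bit 2: 0xce4c
flags (2b) val=0 bits=0x0 at bit 0: 0xce4c
word = 0xce4c → big-endian bytes:
  [0]=0xce  [1]=0x4c

ce 4c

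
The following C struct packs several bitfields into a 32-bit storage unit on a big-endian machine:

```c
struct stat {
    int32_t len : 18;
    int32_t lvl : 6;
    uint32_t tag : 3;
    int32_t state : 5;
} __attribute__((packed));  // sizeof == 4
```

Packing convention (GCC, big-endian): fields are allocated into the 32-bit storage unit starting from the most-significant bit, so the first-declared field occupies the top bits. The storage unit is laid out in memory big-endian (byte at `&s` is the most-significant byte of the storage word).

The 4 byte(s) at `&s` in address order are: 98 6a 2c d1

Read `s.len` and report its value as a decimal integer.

-106072

[0]=0x98 [1]=0x6a [2]=0x2c [3]=0xd1 (big-endian) → word 0x986a2cd1
len:18 @ bit 14 → (0x986a2cd1>>14)&0x3ffff = 0x261a8  ←
lvl:6 @ bit 8 → (0x986a2cd1>>8)&0x3f = 0x2c
tag:3 @ bit 5 → (0x986a2cd1>>5)&0x7 = 0x6
state:5 @ bit 0 → (0x986a2cd1>>0)&0x1f = 0x11
len signed 18b, MSB=1: 156072 - 262144 = -106072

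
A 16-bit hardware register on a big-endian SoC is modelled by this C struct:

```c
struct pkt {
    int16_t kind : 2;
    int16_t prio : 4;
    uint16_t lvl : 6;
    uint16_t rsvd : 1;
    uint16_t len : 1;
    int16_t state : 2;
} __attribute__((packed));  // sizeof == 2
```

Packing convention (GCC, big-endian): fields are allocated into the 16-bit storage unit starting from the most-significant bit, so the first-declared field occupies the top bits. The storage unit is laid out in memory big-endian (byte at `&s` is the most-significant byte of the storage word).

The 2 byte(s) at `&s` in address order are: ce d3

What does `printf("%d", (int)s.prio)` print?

3

[0]=0xce [1]=0xd3 (big-endian) → word 0xced3
kind [14+:2] = (word>>14) & 0x3 = 3
prio [10+:4] = (word>>10) & 0xf = 3  ←
lvl [4+:6] = (word>>4) & 0x3f = 45
rsvd [3+:1] = (word>>3) & 0x1 = 0
len [2+:1] = (word>>2) & 0x1 = 0
state [0+:2] = (word>>0) & 0x3 = 3
prio signed 4b, MSB=0: value = 3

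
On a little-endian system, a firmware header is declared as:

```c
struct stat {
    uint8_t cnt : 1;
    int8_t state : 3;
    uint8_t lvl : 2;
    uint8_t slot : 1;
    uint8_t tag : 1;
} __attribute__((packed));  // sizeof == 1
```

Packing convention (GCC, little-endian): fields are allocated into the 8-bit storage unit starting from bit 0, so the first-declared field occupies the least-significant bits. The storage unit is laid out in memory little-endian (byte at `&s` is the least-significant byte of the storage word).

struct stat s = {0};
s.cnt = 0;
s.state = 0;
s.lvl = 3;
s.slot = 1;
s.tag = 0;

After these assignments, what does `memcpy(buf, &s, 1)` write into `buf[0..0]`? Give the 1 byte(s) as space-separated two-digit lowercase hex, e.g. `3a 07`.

70

cnt:1 = 0 → 0x0 << 0 → word 0x00
state:3 = 0 → 0x0 << 1 → word 0x00
lvl:2 = 3 → 0x3 << 4 → word 0x30
slot:1 = 1 → 0x1 << 6 → word 0x70
tag:1 = 0 → 0x0 << 7 → word 0x70
word = 0x70 → little-endian bytes:
  [0]=0x70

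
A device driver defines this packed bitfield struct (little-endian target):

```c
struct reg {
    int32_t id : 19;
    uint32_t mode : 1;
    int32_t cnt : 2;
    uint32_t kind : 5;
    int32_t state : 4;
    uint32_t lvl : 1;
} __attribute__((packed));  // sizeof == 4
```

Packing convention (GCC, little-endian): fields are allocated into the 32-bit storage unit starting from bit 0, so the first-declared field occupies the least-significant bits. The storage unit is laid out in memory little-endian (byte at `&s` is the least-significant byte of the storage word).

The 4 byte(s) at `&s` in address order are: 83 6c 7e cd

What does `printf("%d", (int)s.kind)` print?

[0]=0x83 [1]=0x6c [2]=0x7e [3]=0xcd (little-endian) → word 0xcd7e6c83
id:19 @ bit 0 → (0xcd7e6c83>>0)&0x7ffff = 0x66c83
mode:1 @ bit 19 → (0xcd7e6c83>>19)&0x1 = 0x1
cnt:2 @ bit 20 → (0xcd7e6c83>>20)&0x3 = 0x3
kind:5 @ bit 22 → (0xcd7e6c83>>22)&0x1f = 0x15  ←
state:4 @ bit 27 → (0xcd7e6c83>>27)&0xf = 0x9
lvl:1 @ bit 31 → (0xcd7e6c83>>31)&0x1 = 0x1

21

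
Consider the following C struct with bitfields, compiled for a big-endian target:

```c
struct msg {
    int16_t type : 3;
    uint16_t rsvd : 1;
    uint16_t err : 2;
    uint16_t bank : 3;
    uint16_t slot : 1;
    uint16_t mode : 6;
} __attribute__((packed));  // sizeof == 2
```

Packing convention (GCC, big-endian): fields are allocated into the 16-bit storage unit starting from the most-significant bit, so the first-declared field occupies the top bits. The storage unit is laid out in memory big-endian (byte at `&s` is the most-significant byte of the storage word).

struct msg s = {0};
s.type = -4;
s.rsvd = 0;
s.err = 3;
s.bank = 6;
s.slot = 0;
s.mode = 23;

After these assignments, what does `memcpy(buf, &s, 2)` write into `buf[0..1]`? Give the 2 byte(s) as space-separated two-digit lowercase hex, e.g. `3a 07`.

8f 17

[13+:3] type=-4 & 0x7 = 0x4; word=0x8000
[12+:1] rsvd=0 & 0x1 = 0x0; word=0x8000
[10+:2] err=3 & 0x3 = 0x3; word=0x8c00
[7+:3] bank=6 & 0x7 = 0x6; word=0x8f00
[6+:1] slot=0 & 0x1 = 0x0; word=0x8f00
[0+:6] mode=23 & 0x3f = 0x17; word=0x8f17
word = 0x8f17 → big-endian bytes:
  [0]=0x8f  [1]=0x17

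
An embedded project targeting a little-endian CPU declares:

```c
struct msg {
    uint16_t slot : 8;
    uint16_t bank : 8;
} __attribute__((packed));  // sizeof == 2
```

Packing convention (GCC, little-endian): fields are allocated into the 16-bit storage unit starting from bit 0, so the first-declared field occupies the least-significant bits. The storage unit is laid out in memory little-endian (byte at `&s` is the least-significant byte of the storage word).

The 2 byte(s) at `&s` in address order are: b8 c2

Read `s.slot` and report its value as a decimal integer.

[0]=0xb8 [1]=0xc2 (little-endian) → word 0xc2b8
slot [0+:8] = (word>>0) & 0xff = 184  ←
bank [8+:8] = (word>>8) & 0xff = 194

184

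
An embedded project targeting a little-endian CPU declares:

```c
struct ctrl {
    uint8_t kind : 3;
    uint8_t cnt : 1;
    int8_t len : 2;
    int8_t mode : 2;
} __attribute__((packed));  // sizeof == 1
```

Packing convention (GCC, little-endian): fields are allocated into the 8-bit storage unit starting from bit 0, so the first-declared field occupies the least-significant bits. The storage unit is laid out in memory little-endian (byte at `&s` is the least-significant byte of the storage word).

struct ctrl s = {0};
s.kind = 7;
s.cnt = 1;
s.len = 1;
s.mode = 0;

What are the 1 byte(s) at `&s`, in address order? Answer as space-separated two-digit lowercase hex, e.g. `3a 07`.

kind:3 = 7 → 0x7 << 0 → word 0x07
cnt:1 = 1 → 0x1 << 3 → word 0x0f
len:2 = 1 → 0x1 << 4 → word 0x1f
mode:2 = 0 → 0x0 << 6 → word 0x1f
word = 0x1f → little-endian bytes:
  [0]=0x1f

1f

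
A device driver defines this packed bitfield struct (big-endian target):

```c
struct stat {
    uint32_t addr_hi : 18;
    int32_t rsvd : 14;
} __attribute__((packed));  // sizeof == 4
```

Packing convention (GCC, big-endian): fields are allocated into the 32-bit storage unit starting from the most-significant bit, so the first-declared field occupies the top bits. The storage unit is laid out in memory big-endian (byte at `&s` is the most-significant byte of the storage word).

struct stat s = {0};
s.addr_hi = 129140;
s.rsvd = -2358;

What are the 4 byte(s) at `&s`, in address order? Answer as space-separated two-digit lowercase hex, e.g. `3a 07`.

7e 1d 36 ca

addr_hi (18b) val=129140 bits=0x1f874 at bit 14: 0x7e1d0000
rsvd (14b) val=-2358 bits=0x36ca at bit 0: 0x7e1d36ca
word = 0x7e1d36ca → big-endian bytes:
  [0]=0x7e  [1]=0x1d  [2]=0x36  [3]=0xca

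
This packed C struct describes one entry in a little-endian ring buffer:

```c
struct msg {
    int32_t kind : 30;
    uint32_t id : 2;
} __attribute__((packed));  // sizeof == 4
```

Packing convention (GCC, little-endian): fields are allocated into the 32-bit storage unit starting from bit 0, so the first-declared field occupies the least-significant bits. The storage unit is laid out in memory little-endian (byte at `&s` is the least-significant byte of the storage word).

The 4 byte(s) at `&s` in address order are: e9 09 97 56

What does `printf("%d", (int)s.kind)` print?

378997225

[0]=0xe9 [1]=0x09 [2]=0x97 [3]=0x56 (little-endian) → word 0x569709e9
kind:30 @ bit 0 → (0x569709e9>>0)&0x3fffffff = 0x169709e9  ←
id:2 @ bit 30 → (0x569709e9>>30)&0x3 = 0x1
kind signed 30b, MSB=0: value = 378997225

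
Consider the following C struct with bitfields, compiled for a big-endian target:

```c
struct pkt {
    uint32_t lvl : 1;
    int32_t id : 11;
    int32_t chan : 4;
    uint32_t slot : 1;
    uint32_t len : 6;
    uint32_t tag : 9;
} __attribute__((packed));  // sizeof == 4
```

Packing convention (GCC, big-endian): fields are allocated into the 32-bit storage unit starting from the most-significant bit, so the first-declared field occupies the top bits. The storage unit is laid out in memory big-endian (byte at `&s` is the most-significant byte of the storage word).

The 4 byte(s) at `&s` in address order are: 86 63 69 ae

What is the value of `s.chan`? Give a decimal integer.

3

[0]=0x86 [1]=0x63 [2]=0x69 [3]=0xae (big-endian) → word 0x866369ae
lvl [31+:1] = (word>>31) & 0x1 = 1
id [20+:11] = (word>>20) & 0x7ff = 102
chan [16+:4] = (word>>16) & 0xf = 3  ←
slot [15+:1] = (word>>15) & 0x1 = 0
len [9+:6] = (word>>9) & 0x3f = 52
tag [0+:9] = (word>>0) & 0x1ff = 430
chan signed 4b, MSB=0: value = 3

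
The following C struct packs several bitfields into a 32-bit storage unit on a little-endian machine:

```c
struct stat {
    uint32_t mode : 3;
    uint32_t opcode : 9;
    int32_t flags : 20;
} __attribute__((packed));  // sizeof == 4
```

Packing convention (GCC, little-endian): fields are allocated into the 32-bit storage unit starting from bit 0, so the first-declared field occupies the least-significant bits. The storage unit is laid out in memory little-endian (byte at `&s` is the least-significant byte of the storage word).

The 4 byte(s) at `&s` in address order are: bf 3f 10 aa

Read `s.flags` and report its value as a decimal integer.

[0]=0xbf [1]=0x3f [2]=0x10 [3]=0xaa (little-endian) → word 0xaa103fbf
mode:3 @ bit 0 → (0xaa103fbf>>0)&0x7 = 0x7
opcode:9 @ bit 3 → (0xaa103fbf>>3)&0x1ff = 0x1f7
flags:20 @ bit 12 → (0xaa103fbf>>12)&0xfffff = 0xaa103  ←
flags signed 20b, MSB=1: 696579 - 1048576 = -351997

-351997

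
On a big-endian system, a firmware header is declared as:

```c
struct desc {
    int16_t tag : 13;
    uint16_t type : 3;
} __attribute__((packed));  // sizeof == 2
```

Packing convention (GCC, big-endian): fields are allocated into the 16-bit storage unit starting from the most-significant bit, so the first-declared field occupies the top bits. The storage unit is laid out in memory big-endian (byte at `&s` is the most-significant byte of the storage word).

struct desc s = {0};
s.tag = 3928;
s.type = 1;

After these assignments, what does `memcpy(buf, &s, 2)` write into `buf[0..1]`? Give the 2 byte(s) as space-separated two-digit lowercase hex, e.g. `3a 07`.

7a c1

tag (13b) val=3928 bits=0xf58 at bit 3: 0x7ac0
type (3b) val=1 bits=0x1 at bit 0: 0x7ac1
word = 0x7ac1 → big-endian bytes:
  [0]=0x7a  [1]=0xc1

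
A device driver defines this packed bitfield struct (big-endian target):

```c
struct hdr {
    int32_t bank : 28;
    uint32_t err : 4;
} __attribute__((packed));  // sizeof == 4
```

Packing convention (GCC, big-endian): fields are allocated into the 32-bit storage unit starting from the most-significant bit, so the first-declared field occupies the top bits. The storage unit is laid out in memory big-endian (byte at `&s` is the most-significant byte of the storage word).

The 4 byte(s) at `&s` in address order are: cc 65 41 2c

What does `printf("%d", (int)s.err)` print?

12

[0]=0xcc [1]=0x65 [2]=0x41 [3]=0x2c (big-endian) → word 0xcc65412c
bank:28 @ bit 4 → (0xcc65412c>>4)&0xfffffff = 0xcc65412
err:4 @ bit 0 → (0xcc65412c>>0)&0xf = 0xc  ←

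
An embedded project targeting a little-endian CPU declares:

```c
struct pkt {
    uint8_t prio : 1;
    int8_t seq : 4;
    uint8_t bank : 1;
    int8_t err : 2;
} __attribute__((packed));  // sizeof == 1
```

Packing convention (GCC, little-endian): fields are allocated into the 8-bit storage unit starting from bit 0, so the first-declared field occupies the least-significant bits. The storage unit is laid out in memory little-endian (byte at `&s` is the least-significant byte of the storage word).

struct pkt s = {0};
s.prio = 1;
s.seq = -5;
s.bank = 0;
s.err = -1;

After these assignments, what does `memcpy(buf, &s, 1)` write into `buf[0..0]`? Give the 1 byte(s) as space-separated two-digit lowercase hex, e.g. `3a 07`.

prio (1b) val=1 bits=0x1 at bit 0: 0x01
seq (4b) val=-5 bits=0xb at bit 1: 0x17
bank (1b) val=0 bits=0x0 at bit 5: 0x17
err (2b) val=-1 bits=0x3 at bit 6: 0xd7
word = 0xd7 → little-endian bytes:
  [0]=0xd7

d7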